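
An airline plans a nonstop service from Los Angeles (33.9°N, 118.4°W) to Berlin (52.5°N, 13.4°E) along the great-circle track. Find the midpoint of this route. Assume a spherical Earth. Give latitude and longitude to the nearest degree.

≈ 65°N, 71°W

From cos δ = sin φ₁ sin φ₂ + cos φ₁ cos φ₂ cos Δλ, the central angle is δ ≈ 1.465 rad (83.9°).
Interpolate at f = 1/2 with slerp weights a = sin((1−f)δ)/sin δ ≈ 0.672, b = sin(fδ)/sin δ ≈ 0.672.
p = a·p₁ + b·p₂ ≈ (0.133, -0.396, 0.909); φ = arcsin(p_z) ≈ 65.31°, λ = atan2(p_y, p_x) ≈ -71.47°.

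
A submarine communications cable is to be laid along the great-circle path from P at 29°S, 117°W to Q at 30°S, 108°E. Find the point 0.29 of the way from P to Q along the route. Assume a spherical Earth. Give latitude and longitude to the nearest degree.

Convert each endpoint to a unit vector on the sphere (x = cos φ cos λ, y = cos φ sin λ, z = sin φ).
The central angle between the endpoints is δ = arccos(p₁·p₂) ≈ 1.868 rad (107.0°).
Interpolate at f = 0.29 with slerp weights a = sin((1−f)δ)/sin δ ≈ 1.015, b = sin(fδ)/sin δ ≈ 0.539.
p = a·p₁ + b·p₂ ≈ (-0.547, -0.347, -0.762); φ = arcsin(p_z) ≈ -49.62°, λ = atan2(p_y, p_x) ≈ -147.65°.

≈ 50°S, 148°W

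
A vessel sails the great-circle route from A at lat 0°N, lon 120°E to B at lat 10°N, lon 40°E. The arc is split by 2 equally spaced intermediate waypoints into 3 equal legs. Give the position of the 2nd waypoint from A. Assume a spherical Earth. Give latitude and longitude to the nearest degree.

From cos δ = sin φ₁ sin φ₂ + cos φ₁ cos φ₂ cos Δλ, the central angle is δ ≈ 1.399 rad (80.2°).
Interpolate at f = 2/3 with slerp weights a = sin((1−f)δ)/sin δ ≈ 0.456, b = sin(fδ)/sin δ ≈ 0.815.
p = a·p₁ + b·p₂ ≈ (0.387, 0.911, 0.142); φ = arcsin(p_z) ≈ 8.14°, λ = atan2(p_y, p_x) ≈ 67.00°.

≈ lat 8°N, lon 67°E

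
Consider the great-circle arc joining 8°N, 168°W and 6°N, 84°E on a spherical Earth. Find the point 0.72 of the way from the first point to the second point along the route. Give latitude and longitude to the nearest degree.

Write both endpoints as unit vectors p₁, p₂ with components (cos φ cos λ, cos φ sin λ, sin φ).
The central angle between the endpoints is δ = arccos(p₁·p₂) ≈ 1.865 rad (106.8°).
Interpolate at f = 0.72 with slerp weights a = sin((1−f)δ)/sin δ ≈ 0.521, b = sin(fδ)/sin δ ≈ 1.018.
p = a·p₁ + b·p₂ ≈ (-0.399, 0.899, 0.179); φ = arcsin(p_z) ≈ 10.31°, λ = atan2(p_y, p_x) ≈ 113.92°.

≈ 10°N, 114°E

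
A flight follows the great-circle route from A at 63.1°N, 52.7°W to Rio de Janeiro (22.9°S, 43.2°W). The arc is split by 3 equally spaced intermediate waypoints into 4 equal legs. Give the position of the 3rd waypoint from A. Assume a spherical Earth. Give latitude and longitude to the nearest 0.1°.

≈ 1.4°S, 44.8°W

Write both endpoints as unit vectors p₁, p₂ with components (cos φ cos λ, cos φ sin λ, sin φ).
The central angle between the endpoints is δ = arccos(p₁·p₂) ≈ 1.507 rad (86.3°).
Interpolate at f = 3/4 with slerp weights a = sin((1−f)δ)/sin δ ≈ 0.369, b = sin(fδ)/sin δ ≈ 0.906.
p = a·p₁ + b·p₂ ≈ (0.710, -0.704, -0.024); φ = arcsin(p_z) ≈ -1.37°, λ = atan2(p_y, p_x) ≈ -44.78°.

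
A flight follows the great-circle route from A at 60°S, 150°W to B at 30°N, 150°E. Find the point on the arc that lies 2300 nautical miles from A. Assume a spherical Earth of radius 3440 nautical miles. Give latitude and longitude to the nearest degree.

Write both endpoints as unit vectors p₁, p₂ with components (cos φ cos λ, cos φ sin λ, sin φ).
The central angle between the endpoints is δ = arccos(p₁·p₂) ≈ 1.789 rad (102.5°). The total great-circle distance is δ·R ≈ 1.789 × 3440 ≈ 6154 nmi, so the target fraction is f = 2300/6154 ≈ 0.374.
Interpolate at f ≈ 0.374 with slerp weights a = sin((1−f)δ)/sin δ ≈ 0.922, b = sin(fδ)/sin δ ≈ 0.635.
p = a·p₁ + b·p₂ ≈ (-0.876, 0.044, -0.481); φ = arcsin(p_z) ≈ -28.76°, λ = atan2(p_y, p_x) ≈ 177.10°.

≈ 29°S, 177°E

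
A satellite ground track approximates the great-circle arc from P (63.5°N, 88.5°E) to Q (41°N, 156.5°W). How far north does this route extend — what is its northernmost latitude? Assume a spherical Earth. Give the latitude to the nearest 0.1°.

The great circle lies in the plane with unit normal n̂ = (p₁ × p₂)/|p₁ × p₂|.
Here n̂_z ≈ +0.341; the vertex latitude is φ_max = arccos|n̂_z| ≈ 70.1°.
Check via Clairaut: cos φ_max = |cos φ₁| · sin C = cos(63.5°)·sin(49.8°) ≈ 0.341, again giving ≈ 70.1°.

≈ 70.1°N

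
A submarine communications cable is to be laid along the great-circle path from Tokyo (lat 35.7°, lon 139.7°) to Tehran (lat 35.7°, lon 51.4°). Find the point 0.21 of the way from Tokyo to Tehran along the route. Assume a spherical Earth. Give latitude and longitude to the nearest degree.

≈ lat 42°, lon 123°

Convert each endpoint to a unit vector on the sphere (x = cos φ cos λ, y = cos φ sin λ, z = sin φ).
The central angle between the endpoints is δ = arccos(p₁·p₂) ≈ 1.202 rad (68.9°).
Interpolate at f = 0.21 with slerp weights a = sin((1−f)δ)/sin δ ≈ 0.872, b = sin(fδ)/sin δ ≈ 0.268.
p = a·p₁ + b·p₂ ≈ (-0.404, 0.628, 0.665); φ = arcsin(p_z) ≈ 41.69°, λ = atan2(p_y, p_x) ≈ 122.78°.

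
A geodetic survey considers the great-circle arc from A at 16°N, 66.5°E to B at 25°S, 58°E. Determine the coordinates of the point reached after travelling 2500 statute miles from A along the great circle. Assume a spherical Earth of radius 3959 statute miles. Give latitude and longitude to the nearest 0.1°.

≈ 19.5°S, 59.3°E

Convert each endpoint to a unit vector on the sphere (x = cos φ cos λ, y = cos φ sin λ, z = sin φ).
The central angle between the endpoints is δ = arccos(p₁·p₂) ≈ 0.730 rad (41.8°). The total great-circle distance is δ·R ≈ 0.730 × 3959 ≈ 2890 mi, so the target fraction is f = 2500/2890 ≈ 0.865.
Interpolate at f ≈ 0.865 with slerp weights a = sin((1−f)δ)/sin δ ≈ 0.148, b = sin(fδ)/sin δ ≈ 0.885.
p = a·p₁ + b·p₂ ≈ (0.482, 0.810, -0.333); φ = arcsin(p_z) ≈ -19.48°, λ = atan2(p_y, p_x) ≈ 59.27°.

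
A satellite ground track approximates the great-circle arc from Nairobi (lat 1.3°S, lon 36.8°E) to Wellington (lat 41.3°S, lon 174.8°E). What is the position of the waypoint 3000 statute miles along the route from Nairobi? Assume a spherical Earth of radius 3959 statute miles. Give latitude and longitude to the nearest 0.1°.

≈ lat 34.5°S, lon 66.8°E

From cos δ = sin φ₁ sin φ₂ + cos φ₁ cos φ₂ cos Δλ, the central angle is δ ≈ 2.145 rad (122.9°). The total great-circle distance is δ·R ≈ 2.145 × 3959 ≈ 8492 mi, so the target fraction is f = 3000/8492 ≈ 0.353.
Interpolate at f ≈ 0.353 with slerp weights a = sin((1−f)δ)/sin δ ≈ 1.171, b = sin(fδ)/sin δ ≈ 0.819.
p = a·p₁ + b·p₂ ≈ (0.325, 0.757, -0.567); φ = arcsin(p_z) ≈ -34.53°, λ = atan2(p_y, p_x) ≈ 66.77°.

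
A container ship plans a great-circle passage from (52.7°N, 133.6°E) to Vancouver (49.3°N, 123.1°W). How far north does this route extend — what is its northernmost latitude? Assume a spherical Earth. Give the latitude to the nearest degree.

The great circle lies in the plane with unit normal n̂ = (p₁ × p₂)/|p₁ × p₂|.
Here n̂_z ≈ +0.448; the vertex latitude is φ_max = arccos|n̂_z| ≈ 63.4°.
Check via Clairaut: cos φ_max = |cos φ₁| · sin C = cos(52.7°)·sin(47.6°) ≈ 0.448, again giving ≈ 63.4°.

≈ 63°N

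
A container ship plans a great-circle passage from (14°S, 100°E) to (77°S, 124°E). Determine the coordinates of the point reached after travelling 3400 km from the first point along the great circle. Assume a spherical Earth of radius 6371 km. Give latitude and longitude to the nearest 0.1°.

Convert each endpoint to a unit vector on the sphere (x = cos φ cos λ, y = cos φ sin λ, z = sin φ).
The central angle between the endpoints is δ = arccos(p₁·p₂) ≈ 1.121 rad (64.2°). The total great-circle distance is δ·R ≈ 1.121 × 6371 ≈ 7139 km, so the target fraction is f = 3400/7139 ≈ 0.476.
Interpolate at f ≈ 0.476 with slerp weights a = sin((1−f)δ)/sin δ ≈ 0.615, b = sin(fδ)/sin δ ≈ 0.565.
p = a·p₁ + b·p₂ ≈ (-0.175, 0.693, -0.699); φ = arcsin(p_z) ≈ -44.37°, λ = atan2(p_y, p_x) ≈ 104.15°.

≈ (44.4°S, 104.1°E)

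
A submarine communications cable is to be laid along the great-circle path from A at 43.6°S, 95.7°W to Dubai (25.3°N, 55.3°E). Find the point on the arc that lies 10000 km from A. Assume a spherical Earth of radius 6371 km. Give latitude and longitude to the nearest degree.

≈ 20°S, 15°E

Convert each endpoint to a unit vector on the sphere (x = cos φ cos λ, y = cos φ sin λ, z = sin φ).
The central angle between the endpoints is δ = arccos(p₁·p₂) ≈ 2.621 rad (150.2°). The total great-circle distance is δ·R ≈ 2.621 × 6371 ≈ 16696 km, so the target fraction is f = 10000/16696 ≈ 0.599.
Interpolate at f ≈ 0.599 with slerp weights a = sin((1−f)δ)/sin δ ≈ 1.744, b = sin(fδ)/sin δ ≈ 2.009.
p = a·p₁ + b·p₂ ≈ (0.909, 0.237, -0.344); φ = arcsin(p_z) ≈ -20.12°, λ = atan2(p_y, p_x) ≈ 14.61°.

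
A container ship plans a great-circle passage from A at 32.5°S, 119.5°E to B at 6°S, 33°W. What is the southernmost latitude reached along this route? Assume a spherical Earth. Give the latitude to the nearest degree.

≈ 58°S

The great circle lies in the plane with unit normal n̂ = (p₁ × p₂)/|p₁ × p₂|.
Here n̂_z ≈ -0.534; the vertex latitude is φ_max = arccos|n̂_z| ≈ 57.8°.
Check via Clairaut: cos φ_max = |cos φ₁| · sin C = cos(32.5°)·sin(140.8°) ≈ 0.534, again giving ≈ 57.8°.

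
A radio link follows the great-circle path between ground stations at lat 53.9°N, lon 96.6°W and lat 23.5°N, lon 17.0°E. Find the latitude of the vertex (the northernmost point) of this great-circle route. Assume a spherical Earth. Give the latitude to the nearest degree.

≈ 60°N

The great circle lies in the plane with unit normal n̂ = (p₁ × p₂)/|p₁ × p₂|.
Here n̂_z ≈ +0.498; the vertex latitude is φ_max = arccos|n̂_z| ≈ 60.1°.
Check via Clairaut: cos φ_max = |cos φ₁| · sin C = cos(53.9°)·sin(57.7°) ≈ 0.498, again giving ≈ 60.1°.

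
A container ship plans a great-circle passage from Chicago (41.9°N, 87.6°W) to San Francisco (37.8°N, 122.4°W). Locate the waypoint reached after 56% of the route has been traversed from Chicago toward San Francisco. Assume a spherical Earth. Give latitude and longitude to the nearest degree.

≈ 41°N, 108°W

From cos δ = sin φ₁ sin φ₂ + cos φ₁ cos φ₂ cos Δλ, the central angle is δ ≈ 0.468 rad (26.8°).
Interpolate at f = 0.56 with slerp weights a = sin((1−f)δ)/sin δ ≈ 0.453, b = sin(fδ)/sin δ ≈ 0.574.
p = a·p₁ + b·p₂ ≈ (-0.229, -0.720, 0.655); φ = arcsin(p_z) ≈ 40.90°, λ = atan2(p_y, p_x) ≈ -107.64°.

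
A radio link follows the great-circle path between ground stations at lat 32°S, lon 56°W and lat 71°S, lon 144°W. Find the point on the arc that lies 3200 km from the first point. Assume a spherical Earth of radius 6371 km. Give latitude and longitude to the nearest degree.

≈ lat 57°S, lon 76°W

Write both endpoints as unit vectors p₁, p₂ with components (cos φ cos λ, cos φ sin λ, sin φ).
The central angle between the endpoints is δ = arccos(p₁·p₂) ≈ 1.035 rad (59.3°). The total great-circle distance is δ·R ≈ 1.035 × 6371 ≈ 6593 km, so the target fraction is f = 3200/6593 ≈ 0.485.
Interpolate at f ≈ 0.485 with slerp weights a = sin((1−f)δ)/sin δ ≈ 0.591, b = sin(fδ)/sin δ ≈ 0.560.
p = a·p₁ + b·p₂ ≈ (0.133, -0.522, -0.842); φ = arcsin(p_z) ≈ -57.39°, λ = atan2(p_y, p_x) ≈ -75.76°.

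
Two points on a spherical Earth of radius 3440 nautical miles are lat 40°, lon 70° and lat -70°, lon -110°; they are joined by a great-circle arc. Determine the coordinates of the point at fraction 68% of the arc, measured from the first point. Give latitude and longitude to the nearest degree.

≈ lat -62°, lon 70°

The haversine formula gives a central angle δ ≈ 2.618 rad (150.0°) between the endpoints.
Interpolate at f = 0.68 with slerp weights a = sin((1−f)δ)/sin δ ≈ 1.486, b = sin(fδ)/sin δ ≈ 1.956.
p = a·p₁ + b·p₂ ≈ (0.161, 0.441, -0.883); φ = arcsin(p_z) ≈ -62.00°, λ = atan2(p_y, p_x) ≈ 70.00°.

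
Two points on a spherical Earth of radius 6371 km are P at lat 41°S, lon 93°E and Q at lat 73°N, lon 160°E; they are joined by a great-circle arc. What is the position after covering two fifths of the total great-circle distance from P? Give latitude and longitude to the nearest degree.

≈ lat 6°N, lon 107°E

Convert each endpoint to a unit vector on the sphere (x = cos φ cos λ, y = cos φ sin λ, z = sin φ).
The central angle between the endpoints is δ = arccos(p₁·p₂) ≈ 2.143 rad (122.8°).
Interpolate at f = 2/5 with slerp weights a = sin((1−f)δ)/sin δ ≈ 1.141, b = sin(fδ)/sin δ ≈ 0.899.
p = a·p₁ + b·p₂ ≈ (-0.292, 0.950, 0.111); φ = arcsin(p_z) ≈ 6.37°, λ = atan2(p_y, p_x) ≈ 107.09°.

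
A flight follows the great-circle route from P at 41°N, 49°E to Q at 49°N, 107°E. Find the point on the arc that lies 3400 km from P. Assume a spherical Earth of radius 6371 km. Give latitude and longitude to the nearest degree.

Convert each endpoint to a unit vector on the sphere (x = cos φ cos λ, y = cos φ sin λ, z = sin φ).
The central angle between the endpoints is δ = arccos(p₁·p₂) ≈ 0.711 rad (40.8°). The total great-circle distance is δ·R ≈ 0.711 × 6371 ≈ 4532 km, so the target fraction is f = 3400/4532 ≈ 0.750.
Interpolate at f ≈ 0.750 with slerp weights a = sin((1−f)δ)/sin δ ≈ 0.271, b = sin(fδ)/sin δ ≈ 0.779.
p = a·p₁ + b·p₂ ≈ (-0.015, 0.643, 0.766); φ = arcsin(p_z) ≈ 49.97°, λ = atan2(p_y, p_x) ≈ 91.38°.

≈ 50°N, 91°E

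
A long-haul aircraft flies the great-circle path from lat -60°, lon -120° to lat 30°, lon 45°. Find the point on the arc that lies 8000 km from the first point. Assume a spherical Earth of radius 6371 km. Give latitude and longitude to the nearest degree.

From cos δ = sin φ₁ sin φ₂ + cos φ₁ cos φ₂ cos Δλ, the central angle is δ ≈ 2.589 rad (148.4°). The total great-circle distance is δ·R ≈ 2.589 × 6371 ≈ 16496 km, so the target fraction is f = 8000/16496 ≈ 0.485.
Interpolate at f ≈ 0.485 with slerp weights a = sin((1−f)δ)/sin δ ≈ 1.852, b = sin(fδ)/sin δ ≈ 1.812.
p = a·p₁ + b·p₂ ≈ (0.646, 0.307, -0.698); φ = arcsin(p_z) ≈ -44.28°, λ = atan2(p_y, p_x) ≈ 25.44°.

≈ lat -44°, lon 25°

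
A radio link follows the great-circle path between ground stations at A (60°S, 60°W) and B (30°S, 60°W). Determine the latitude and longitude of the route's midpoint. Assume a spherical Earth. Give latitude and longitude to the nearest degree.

≈ (45°S, 60°W)

Convert each endpoint to a unit vector on the sphere (x = cos φ cos λ, y = cos φ sin λ, z = sin φ).
The central angle between the endpoints is δ = arccos(p₁·p₂) ≈ 0.524 rad (30.0°).
Interpolate at f = 1/2 with slerp weights a = sin((1−f)δ)/sin δ ≈ 0.518, b = sin(fδ)/sin δ ≈ 0.518.
p = a·p₁ + b·p₂ ≈ (0.354, -0.612, -0.707); φ = arcsin(p_z) ≈ -45.00°, λ = atan2(p_y, p_x) ≈ -60.00°.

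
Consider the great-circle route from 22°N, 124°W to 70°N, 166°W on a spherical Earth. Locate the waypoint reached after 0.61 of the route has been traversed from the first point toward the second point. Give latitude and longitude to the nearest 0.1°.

≈ 52.9°N, 138.8°W

Convert each endpoint to a unit vector on the sphere (x = cos φ cos λ, y = cos φ sin λ, z = sin φ).
The central angle between the endpoints is δ = arccos(p₁·p₂) ≈ 0.943 rad (54.0°).
Interpolate at f = 0.61 with slerp weights a = sin((1−f)δ)/sin δ ≈ 0.444, b = sin(fδ)/sin δ ≈ 0.672.
p = a·p₁ + b·p₂ ≈ (-0.453, -0.397, 0.798); φ = arcsin(p_z) ≈ 52.94°, λ = atan2(p_y, p_x) ≈ -138.79°.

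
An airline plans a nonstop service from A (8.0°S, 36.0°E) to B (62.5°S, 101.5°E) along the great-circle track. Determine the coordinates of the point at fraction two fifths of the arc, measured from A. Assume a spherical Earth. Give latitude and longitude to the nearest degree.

Convert each endpoint to a unit vector on the sphere (x = cos φ cos λ, y = cos φ sin λ, z = sin φ).
The central angle between the endpoints is δ = arccos(p₁·p₂) ≈ 1.252 rad (71.8°).
Interpolate at f = 2/5 with slerp weights a = sin((1−f)δ)/sin δ ≈ 0.719, b = sin(fδ)/sin δ ≈ 0.506.
p = a·p₁ + b·p₂ ≈ (0.529, 0.647, -0.549); φ = arcsin(p_z) ≈ -33.27°, λ = atan2(p_y, p_x) ≈ 50.72°.

≈ (33°S, 51°E)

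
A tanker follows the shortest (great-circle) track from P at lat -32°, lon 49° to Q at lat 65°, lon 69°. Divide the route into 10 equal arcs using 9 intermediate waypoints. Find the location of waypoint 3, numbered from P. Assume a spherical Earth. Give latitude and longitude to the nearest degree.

Write both endpoints as unit vectors p₁, p₂ with components (cos φ cos λ, cos φ sin λ, sin φ).
The central angle between the endpoints is δ = arccos(p₁·p₂) ≈ 1.715 rad (98.2°).
Interpolate at f = 3/10 with slerp weights a = sin((1−f)δ)/sin δ ≈ 0.942, b = sin(fδ)/sin δ ≈ 0.497.
p = a·p₁ + b·p₂ ≈ (0.599, 0.799, -0.049); φ = arcsin(p_z) ≈ -2.78°, λ = atan2(p_y, p_x) ≈ 53.13°.

≈ lat -3°, lon 53°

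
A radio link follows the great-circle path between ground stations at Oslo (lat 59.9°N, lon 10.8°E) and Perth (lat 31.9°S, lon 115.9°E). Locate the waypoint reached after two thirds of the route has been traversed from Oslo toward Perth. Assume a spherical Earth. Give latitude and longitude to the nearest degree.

≈ lat 3°N, lon 93°E

Convert each endpoint to a unit vector on the sphere (x = cos φ cos λ, y = cos φ sin λ, z = sin φ).
The central angle between the endpoints is δ = arccos(p₁·p₂) ≈ 2.175 rad (124.6°).
Interpolate at f = 2/3 with slerp weights a = sin((1−f)δ)/sin δ ≈ 0.806, b = sin(fδ)/sin δ ≈ 1.206.
p = a·p₁ + b·p₂ ≈ (-0.050, 0.997, 0.060); φ = arcsin(p_z) ≈ 3.42°, λ = atan2(p_y, p_x) ≈ 92.89°.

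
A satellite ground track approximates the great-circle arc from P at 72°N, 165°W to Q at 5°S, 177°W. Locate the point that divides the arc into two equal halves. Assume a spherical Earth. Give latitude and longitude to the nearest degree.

Convert each endpoint to a unit vector on the sphere (x = cos φ cos λ, y = cos φ sin λ, z = sin φ).
The central angle between the endpoints is δ = arccos(p₁·p₂) ≈ 1.351 rad (77.4°).
Interpolate at f = 1/2 with slerp weights a = sin((1−f)δ)/sin δ ≈ 0.641, b = sin(fδ)/sin δ ≈ 0.641.
p = a·p₁ + b·p₂ ≈ (-0.829, -0.085, 0.553); φ = arcsin(p_z) ≈ 33.60°, λ = atan2(p_y, p_x) ≈ -174.17°.

≈ 34°N, 174°W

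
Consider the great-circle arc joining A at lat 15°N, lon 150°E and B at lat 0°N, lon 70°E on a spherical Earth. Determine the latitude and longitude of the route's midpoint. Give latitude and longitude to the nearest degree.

Write both endpoints as unit vectors p₁, p₂ with components (cos φ cos λ, cos φ sin λ, sin φ).
The central angle between the endpoints is δ = arccos(p₁·p₂) ≈ 1.402 rad (80.3°).
Interpolate at f = 1/2 with slerp weights a = sin((1−f)δ)/sin δ ≈ 0.654, b = sin(fδ)/sin δ ≈ 0.654.
p = a·p₁ + b·p₂ ≈ (-0.324, 0.931, 0.169); φ = arcsin(p_z) ≈ 9.75°, λ = atan2(p_y, p_x) ≈ 109.17°.

≈ lat 10°N, lon 109°E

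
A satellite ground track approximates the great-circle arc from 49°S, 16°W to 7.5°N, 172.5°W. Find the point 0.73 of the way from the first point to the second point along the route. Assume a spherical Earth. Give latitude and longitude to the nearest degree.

≈ 26°S, 159°W

Write both endpoints as unit vectors p₁, p₂ with components (cos φ cos λ, cos φ sin λ, sin φ).
The central angle between the endpoints is δ = arccos(p₁·p₂) ≈ 2.339 rad (134.0°).
Interpolate at f = 0.73 with slerp weights a = sin((1−f)δ)/sin δ ≈ 0.821, b = sin(fδ)/sin δ ≈ 1.378.
p = a·p₁ + b·p₂ ≈ (-0.836, -0.327, -0.440); φ = arcsin(p_z) ≈ -26.10°, λ = atan2(p_y, p_x) ≈ -158.66°.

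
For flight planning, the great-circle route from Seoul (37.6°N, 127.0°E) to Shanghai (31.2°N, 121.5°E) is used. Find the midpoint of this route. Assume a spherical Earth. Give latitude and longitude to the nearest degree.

Write both endpoints as unit vectors p₁, p₂ with components (cos φ cos λ, cos φ sin λ, sin φ).
The central angle between the endpoints is δ = arccos(p₁·p₂) ≈ 0.137 rad (7.8°).
Interpolate at f = 1/2 with slerp weights a = sin((1−f)δ)/sin δ ≈ 0.501, b = sin(fδ)/sin δ ≈ 0.501.
p = a·p₁ + b·p₂ ≈ (-0.463, 0.683, 0.565); φ = arcsin(p_z) ≈ 34.43°, λ = atan2(p_y, p_x) ≈ 124.14°.

≈ 34°N, 124°E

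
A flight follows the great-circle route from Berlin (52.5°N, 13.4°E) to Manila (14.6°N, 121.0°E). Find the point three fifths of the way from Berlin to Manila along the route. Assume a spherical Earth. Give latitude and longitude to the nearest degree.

≈ 42°N, 94°E

The haversine formula gives a central angle δ ≈ 1.549 rad (88.7°) between the endpoints.
Interpolate at f = 3/5 with slerp weights a = sin((1−f)δ)/sin δ ≈ 0.581, b = sin(fδ)/sin δ ≈ 0.801.
p = a·p₁ + b·p₂ ≈ (-0.055, 0.747, 0.663); φ = arcsin(p_z) ≈ 41.52°, λ = atan2(p_y, p_x) ≈ 94.25°.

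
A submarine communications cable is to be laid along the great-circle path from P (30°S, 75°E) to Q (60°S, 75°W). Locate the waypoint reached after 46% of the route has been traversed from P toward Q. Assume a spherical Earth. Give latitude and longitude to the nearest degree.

Write both endpoints as unit vectors p₁, p₂ with components (cos φ cos λ, cos φ sin λ, sin φ).
The central angle between the endpoints is δ = arccos(p₁·p₂) ≈ 1.513 rad (86.7°).
Interpolate at f = 0.46 with slerp weights a = sin((1−f)δ)/sin δ ≈ 0.730, b = sin(fδ)/sin δ ≈ 0.642.
p = a·p₁ + b·p₂ ≈ (0.247, 0.301, -0.921); φ = arcsin(p_z) ≈ -67.11°, λ = atan2(p_y, p_x) ≈ 50.63°.

≈ (67°S, 51°E)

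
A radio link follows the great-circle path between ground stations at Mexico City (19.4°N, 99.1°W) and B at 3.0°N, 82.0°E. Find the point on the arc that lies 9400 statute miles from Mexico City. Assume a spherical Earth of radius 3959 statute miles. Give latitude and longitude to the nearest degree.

Convert each endpoint to a unit vector on the sphere (x = cos φ cos λ, y = cos φ sin λ, z = sin φ).
The central angle between the endpoints is δ = arccos(p₁·p₂) ≈ 2.750 rad (157.6°). The total great-circle distance is δ·R ≈ 2.750 × 3959 ≈ 10888 mi, so the target fraction is f = 9400/10888 ≈ 0.863.
Interpolate at f ≈ 0.863 with slerp weights a = sin((1−f)δ)/sin δ ≈ 0.962, b = sin(fδ)/sin δ ≈ 1.820.
p = a·p₁ + b·p₂ ≈ (0.109, 0.903, 0.415); φ = arcsin(p_z) ≈ 24.51°, λ = atan2(p_y, p_x) ≈ 83.10°.

≈ 25°N, 83°E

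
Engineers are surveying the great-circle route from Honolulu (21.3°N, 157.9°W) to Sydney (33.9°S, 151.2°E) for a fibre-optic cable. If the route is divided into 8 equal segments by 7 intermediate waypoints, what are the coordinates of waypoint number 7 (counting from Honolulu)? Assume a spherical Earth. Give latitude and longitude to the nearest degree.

≈ 28°S, 159°E

Convert each endpoint to a unit vector on the sphere (x = cos φ cos λ, y = cos φ sin λ, z = sin φ).
The central angle between the endpoints is δ = arccos(p₁·p₂) ≈ 1.282 rad (73.4°).
Interpolate at f = 7/8 with slerp weights a = sin((1−f)δ)/sin δ ≈ 0.166, b = sin(fδ)/sin δ ≈ 0.940.
p = a·p₁ + b·p₂ ≈ (-0.827, 0.317, -0.464); φ = arcsin(p_z) ≈ -27.62°, λ = atan2(p_y, p_x) ≈ 159.01°.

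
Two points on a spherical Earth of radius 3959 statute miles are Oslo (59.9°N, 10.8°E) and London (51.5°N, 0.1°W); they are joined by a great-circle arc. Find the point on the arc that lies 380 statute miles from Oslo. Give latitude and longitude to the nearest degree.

≈ 56°N, 4°E

The haversine formula gives a central angle δ ≈ 0.181 rad (10.4°) between the endpoints. The total great-circle distance is δ·R ≈ 0.181 × 3959 ≈ 717 mi, so the target fraction is f = 380/717 ≈ 0.530.
Interpolate at f ≈ 0.530 with slerp weights a = sin((1−f)δ)/sin δ ≈ 0.472, b = sin(fδ)/sin δ ≈ 0.532.
p = a·p₁ + b·p₂ ≈ (0.564, 0.044, 0.825); φ = arcsin(p_z) ≈ 55.57°, λ = atan2(p_y, p_x) ≈ 4.44°.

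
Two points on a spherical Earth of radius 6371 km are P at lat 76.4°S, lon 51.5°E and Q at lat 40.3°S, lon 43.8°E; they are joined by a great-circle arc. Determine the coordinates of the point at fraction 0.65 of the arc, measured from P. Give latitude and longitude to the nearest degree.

≈ lat 53°S, lon 45°E

Convert each endpoint to a unit vector on the sphere (x = cos φ cos λ, y = cos φ sin λ, z = sin φ).
The central angle between the endpoints is δ = arccos(p₁·p₂) ≈ 0.633 rad (36.3°).
Interpolate at f = 0.65 with slerp weights a = sin((1−f)δ)/sin δ ≈ 0.371, b = sin(fδ)/sin δ ≈ 0.676.
p = a·p₁ + b·p₂ ≈ (0.427, 0.425, -0.798); φ = arcsin(p_z) ≈ -52.97°, λ = atan2(p_y, p_x) ≈ 44.91°.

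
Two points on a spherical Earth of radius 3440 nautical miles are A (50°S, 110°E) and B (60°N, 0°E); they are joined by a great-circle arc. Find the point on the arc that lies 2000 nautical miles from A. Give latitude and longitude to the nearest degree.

≈ (24°S, 84°E)

From cos δ = sin φ₁ sin φ₂ + cos φ₁ cos φ₂ cos Δλ, the central angle is δ ≈ 2.455 rad (140.7°). The total great-circle distance is δ·R ≈ 2.455 × 3440 ≈ 8445 nmi, so the target fraction is f = 2000/8445 ≈ 0.237.
Interpolate at f ≈ 0.237 with slerp weights a = sin((1−f)δ)/sin δ ≈ 1.506, b = sin(fδ)/sin δ ≈ 0.866.
p = a·p₁ + b·p₂ ≈ (0.102, 0.909, -0.403); φ = arcsin(p_z) ≈ -23.78°, λ = atan2(p_y, p_x) ≈ 83.59°.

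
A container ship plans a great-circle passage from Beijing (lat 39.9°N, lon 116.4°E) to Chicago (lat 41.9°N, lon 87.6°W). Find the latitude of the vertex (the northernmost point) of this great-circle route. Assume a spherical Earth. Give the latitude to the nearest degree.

The great circle lies in the plane with unit normal n̂ = (p₁ × p₂)/|p₁ × p₂|.
Here n̂_z ≈ +0.233; the vertex latitude is φ_max = arccos|n̂_z| ≈ 76.5°.

≈ 77°N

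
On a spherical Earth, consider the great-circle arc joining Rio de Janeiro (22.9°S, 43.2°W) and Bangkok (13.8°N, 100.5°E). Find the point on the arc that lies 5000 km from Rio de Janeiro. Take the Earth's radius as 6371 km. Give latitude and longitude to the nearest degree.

The haversine formula gives a central angle δ ≈ 2.521 rad (144.5°) between the endpoints. The total great-circle distance is δ·R ≈ 2.521 × 6371 ≈ 16064 km, so the target fraction is f = 5000/16064 ≈ 0.311.
Interpolate at f ≈ 0.311 with slerp weights a = sin((1−f)δ)/sin δ ≈ 1.697, b = sin(fδ)/sin δ ≈ 1.216.
p = a·p₁ + b·p₂ ≈ (0.924, 0.091, -0.370); φ = arcsin(p_z) ≈ -21.74°, λ = atan2(p_y, p_x) ≈ 5.62°.

≈ 22°S, 6°E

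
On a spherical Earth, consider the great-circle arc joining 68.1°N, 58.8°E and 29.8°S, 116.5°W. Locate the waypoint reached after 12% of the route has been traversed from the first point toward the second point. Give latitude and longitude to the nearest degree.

≈ 85°N, 38°E

Convert each endpoint to a unit vector on the sphere (x = cos φ cos λ, y = cos φ sin λ, z = sin φ).
The central angle between the endpoints is δ = arccos(p₁·p₂) ≈ 2.471 rad (141.6°).
Interpolate at f = 0.12 with slerp weights a = sin((1−f)δ)/sin δ ≈ 1.325, b = sin(fδ)/sin δ ≈ 0.470.
p = a·p₁ + b·p₂ ≈ (0.074, 0.057, 0.996); φ = arcsin(p_z) ≈ 84.63°, λ = atan2(p_y, p_x) ≈ 37.84°.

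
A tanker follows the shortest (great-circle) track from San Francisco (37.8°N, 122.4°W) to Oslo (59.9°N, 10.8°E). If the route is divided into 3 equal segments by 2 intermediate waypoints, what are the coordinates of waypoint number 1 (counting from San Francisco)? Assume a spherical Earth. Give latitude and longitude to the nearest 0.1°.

≈ (59.8°N, 103.8°W)

Convert each endpoint to a unit vector on the sphere (x = cos φ cos λ, y = cos φ sin λ, z = sin φ).
The central angle between the endpoints is δ = arccos(p₁·p₂) ≈ 1.309 rad (75.0°).
Interpolate at f = 1/3 with slerp weights a = sin((1−f)δ)/sin δ ≈ 0.793, b = sin(fδ)/sin δ ≈ 0.437.
p = a·p₁ + b·p₂ ≈ (-0.120, -0.488, 0.865); φ = arcsin(p_z) ≈ 59.83°, λ = atan2(p_y, p_x) ≈ -103.84°.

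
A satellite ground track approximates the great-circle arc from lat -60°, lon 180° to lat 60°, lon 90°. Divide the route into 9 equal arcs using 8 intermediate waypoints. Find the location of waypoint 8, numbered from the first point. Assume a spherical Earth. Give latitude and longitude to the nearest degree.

Convert each endpoint to a unit vector on the sphere (x = cos φ cos λ, y = cos φ sin λ, z = sin φ).
The central angle between the endpoints is δ = arccos(p₁·p₂) ≈ 2.419 rad (138.6°).
Interpolate at f = 8/9 with slerp weights a = sin((1−f)δ)/sin δ ≈ 0.401, b = sin(fδ)/sin δ ≈ 1.265.
p = a·p₁ + b·p₂ ≈ (-0.201, 0.633, 0.748); φ = arcsin(p_z) ≈ 48.42°, λ = atan2(p_y, p_x) ≈ 107.60°.

≈ lat 48°, lon 108°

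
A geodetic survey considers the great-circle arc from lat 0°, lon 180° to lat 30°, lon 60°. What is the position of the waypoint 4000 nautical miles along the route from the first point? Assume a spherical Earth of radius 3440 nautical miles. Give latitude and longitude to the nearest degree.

Write both endpoints as unit vectors p₁, p₂ with components (cos φ cos λ, cos φ sin λ, sin φ).
The central angle between the endpoints is δ = arccos(p₁·p₂) ≈ 2.019 rad (115.7°). The total great-circle distance is δ·R ≈ 2.019 × 3440 ≈ 6944 nmi, so the target fraction is f = 4000/6944 ≈ 0.576.
Interpolate at f ≈ 0.576 with slerp weights a = sin((1−f)δ)/sin δ ≈ 0.838, b = sin(fδ)/sin δ ≈ 1.018.
p = a·p₁ + b·p₂ ≈ (-0.397, 0.764, 0.509); φ = arcsin(p_z) ≈ 30.61°, λ = atan2(p_y, p_x) ≈ 117.45°.

≈ lat 31°, lon 117°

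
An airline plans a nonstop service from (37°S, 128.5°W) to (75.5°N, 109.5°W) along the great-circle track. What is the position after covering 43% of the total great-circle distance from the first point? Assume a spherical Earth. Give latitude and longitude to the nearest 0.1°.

From cos δ = sin φ₁ sin φ₂ + cos φ₁ cos φ₂ cos Δλ, the central angle is δ ≈ 1.975 rad (113.2°).
Interpolate at f = 0.43 with slerp weights a = sin((1−f)δ)/sin δ ≈ 0.982, b = sin(fδ)/sin δ ≈ 0.817.
p = a·p₁ + b·p₂ ≈ (-0.556, -0.806, 0.200); φ = arcsin(p_z) ≈ 11.53°, λ = atan2(p_y, p_x) ≈ -124.60°.

≈ (11.5°N, 124.6°W)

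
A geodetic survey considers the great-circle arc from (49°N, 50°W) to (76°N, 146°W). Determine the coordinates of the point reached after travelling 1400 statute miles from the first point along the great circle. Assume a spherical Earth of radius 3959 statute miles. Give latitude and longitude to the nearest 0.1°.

The haversine formula gives a central angle δ ≈ 0.773 rad (44.3°) between the endpoints. The total great-circle distance is δ·R ≈ 0.773 × 3959 ≈ 3061 mi, so the target fraction is f = 1400/3061 ≈ 0.457.
Interpolate at f ≈ 0.457 with slerp weights a = sin((1−f)δ)/sin δ ≈ 0.583, b = sin(fδ)/sin δ ≈ 0.496.
p = a·p₁ + b·p₂ ≈ (0.147, -0.360, 0.921); φ = arcsin(p_z) ≈ 67.12°, λ = atan2(p_y, p_x) ≈ -67.87°.

≈ (67.1°N, 67.9°W)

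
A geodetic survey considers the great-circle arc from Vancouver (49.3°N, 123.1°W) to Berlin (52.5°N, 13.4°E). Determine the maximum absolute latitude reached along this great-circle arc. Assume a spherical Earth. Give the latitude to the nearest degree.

The great circle lies in the plane with unit normal n̂ = (p₁ × p₂)/|p₁ × p₂|.
Here n̂_z ≈ +0.288; the vertex latitude is φ_max = arccos|n̂_z| ≈ 73.3°.
Check via Clairaut: cos φ_max = |cos φ₁| · sin C = cos(49.3°)·sin(26.2°) ≈ 0.288, again giving ≈ 73.3°.

≈ 73°N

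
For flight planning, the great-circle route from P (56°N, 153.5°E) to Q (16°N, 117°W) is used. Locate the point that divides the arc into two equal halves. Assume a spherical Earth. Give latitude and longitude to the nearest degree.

Convert each endpoint to a unit vector on the sphere (x = cos φ cos λ, y = cos φ sin λ, z = sin φ).
The central angle between the endpoints is δ = arccos(p₁·p₂) ≈ 1.335 rad (76.5°).
Interpolate at f = 1/2 with slerp weights a = sin((1−f)δ)/sin δ ≈ 0.637, b = sin(fδ)/sin δ ≈ 0.637.
p = a·p₁ + b·p₂ ≈ (-0.597, -0.386, 0.703); φ = arcsin(p_z) ≈ 44.70°, λ = atan2(p_y, p_x) ≈ -147.06°.

≈ (45°N, 147°W)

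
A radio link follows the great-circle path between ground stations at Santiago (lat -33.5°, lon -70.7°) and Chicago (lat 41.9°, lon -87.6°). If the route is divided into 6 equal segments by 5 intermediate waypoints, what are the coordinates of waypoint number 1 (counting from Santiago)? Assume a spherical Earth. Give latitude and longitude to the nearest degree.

Write both endpoints as unit vectors p₁, p₂ with components (cos φ cos λ, cos φ sin λ, sin φ).
The central angle between the endpoints is δ = arccos(p₁·p₂) ≈ 1.344 rad (77.0°).
Interpolate at f = 1/6 with slerp weights a = sin((1−f)δ)/sin δ ≈ 0.924, b = sin(fδ)/sin δ ≈ 0.228.
p = a·p₁ + b·p₂ ≈ (0.262, -0.896, -0.358); φ = arcsin(p_z) ≈ -20.95°, λ = atan2(p_y, p_x) ≈ -73.73°.

≈ lat -21°, lon -74°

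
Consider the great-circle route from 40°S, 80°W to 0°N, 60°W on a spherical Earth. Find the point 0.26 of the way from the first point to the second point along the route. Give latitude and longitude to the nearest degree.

The haversine formula gives a central angle δ ≈ 0.767 rad (44.0°) between the endpoints.
Interpolate at f = 0.26 with slerp weights a = sin((1−f)δ)/sin δ ≈ 0.775, b = sin(fδ)/sin δ ≈ 0.285.
p = a·p₁ + b·p₂ ≈ (0.246, -0.832, -0.498); φ = arcsin(p_z) ≈ -29.86°, λ = atan2(p_y, p_x) ≈ -73.54°.

≈ 30°S, 74°W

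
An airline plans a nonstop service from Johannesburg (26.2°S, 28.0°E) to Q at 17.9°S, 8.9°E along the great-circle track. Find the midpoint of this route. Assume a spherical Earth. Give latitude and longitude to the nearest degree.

Write both endpoints as unit vectors p₁, p₂ with components (cos φ cos λ, cos φ sin λ, sin φ).
The central angle between the endpoints is δ = arccos(p₁·p₂) ≈ 0.341 rad (19.5°).
Interpolate at f = 1/2 with slerp weights a = sin((1−f)δ)/sin δ ≈ 0.507, b = sin(fδ)/sin δ ≈ 0.507.
p = a·p₁ + b·p₂ ≈ (0.879, 0.288, -0.380); φ = arcsin(p_z) ≈ -22.33°, λ = atan2(p_y, p_x) ≈ 18.17°.

≈ 22°S, 18°E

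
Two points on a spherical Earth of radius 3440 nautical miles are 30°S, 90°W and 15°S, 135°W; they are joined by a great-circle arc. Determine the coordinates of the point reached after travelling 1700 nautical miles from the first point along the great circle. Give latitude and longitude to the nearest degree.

≈ 22°S, 120°W

Write both endpoints as unit vectors p₁, p₂ with components (cos φ cos λ, cos φ sin λ, sin φ).
The central angle between the endpoints is δ = arccos(p₁·p₂) ≈ 0.766 rad (43.9°). The total great-circle distance is δ·R ≈ 0.766 × 3440 ≈ 2634 nmi, so the target fraction is f = 1700/2634 ≈ 0.645.
Interpolate at f ≈ 0.645 with slerp weights a = sin((1−f)δ)/sin δ ≈ 0.387, b = sin(fδ)/sin δ ≈ 0.684.
p = a·p₁ + b·p₂ ≈ (-0.467, -0.803, -0.371); φ = arcsin(p_z) ≈ -21.75°, λ = atan2(p_y, p_x) ≈ -120.22°.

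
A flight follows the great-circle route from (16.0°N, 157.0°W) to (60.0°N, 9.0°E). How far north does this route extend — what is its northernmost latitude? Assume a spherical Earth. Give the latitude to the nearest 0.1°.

≈ 83.1°N

The great circle lies in the plane with unit normal n̂ = (p₁ × p₂)/|p₁ × p₂|.
Here n̂_z ≈ +0.119; the vertex latitude is φ_max = arccos|n̂_z| ≈ 83.1°.
Check via Clairaut: cos φ_max = |cos φ₁| · sin C = cos(16.0°)·sin(7.1°) ≈ 0.119, again giving ≈ 83.1°.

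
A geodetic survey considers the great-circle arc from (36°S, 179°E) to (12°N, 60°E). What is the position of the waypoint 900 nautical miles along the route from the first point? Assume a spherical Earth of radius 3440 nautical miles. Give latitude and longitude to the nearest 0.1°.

≈ (36.5°S, 160.4°E)

Write both endpoints as unit vectors p₁, p₂ with components (cos φ cos λ, cos φ sin λ, sin φ).
The central angle between the endpoints is δ = arccos(p₁·p₂) ≈ 2.101 rad (120.4°). The total great-circle distance is δ·R ≈ 2.101 × 3440 ≈ 7228 nmi, so the target fraction is f = 900/7228 ≈ 0.125.
Interpolate at f ≈ 0.125 with slerp weights a = sin((1−f)δ)/sin δ ≈ 1.118, b = sin(fδ)/sin δ ≈ 0.300.
p = a·p₁ + b·p₂ ≈ (-0.757, 0.270, -0.595); φ = arcsin(p_z) ≈ -36.48°, λ = atan2(p_y, p_x) ≈ 160.39°.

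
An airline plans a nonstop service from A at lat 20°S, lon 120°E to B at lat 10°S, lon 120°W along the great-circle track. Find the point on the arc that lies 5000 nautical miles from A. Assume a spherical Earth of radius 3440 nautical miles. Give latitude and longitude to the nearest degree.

From cos δ = sin φ₁ sin φ₂ + cos φ₁ cos φ₂ cos Δλ, the central angle is δ ≈ 1.986 rad (113.8°). The total great-circle distance is δ·R ≈ 1.986 × 3440 ≈ 6832 nmi, so the target fraction is f = 5000/6832 ≈ 0.732.
Interpolate at f ≈ 0.732 with slerp weights a = sin((1−f)δ)/sin δ ≈ 0.555, b = sin(fδ)/sin δ ≈ 1.085.
p = a·p₁ + b·p₂ ≈ (-0.795, -0.474, -0.378); φ = arcsin(p_z) ≈ -22.22°, λ = atan2(p_y, p_x) ≈ -149.19°.

≈ lat 22°S, lon 149°W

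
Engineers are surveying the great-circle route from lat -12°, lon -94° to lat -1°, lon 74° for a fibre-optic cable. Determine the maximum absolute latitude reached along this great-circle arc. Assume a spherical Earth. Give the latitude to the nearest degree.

The great circle lies in the plane with unit normal n̂ = (p₁ × p₂)/|p₁ × p₂|.
Here n̂_z ≈ +0.671; the vertex latitude is φ_max = arccos|n̂_z| ≈ 47.8°.
Check via Clairaut: cos φ_max = |cos φ₁| · sin C = cos(12.0°)·sin(136.7°) ≈ 0.671, again giving ≈ 47.8°.

≈ -48°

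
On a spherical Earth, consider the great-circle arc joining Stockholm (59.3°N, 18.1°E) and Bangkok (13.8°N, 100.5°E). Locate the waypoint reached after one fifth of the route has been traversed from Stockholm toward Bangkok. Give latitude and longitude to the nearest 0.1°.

≈ 56.4°N, 45.7°E

From cos δ = sin φ₁ sin φ₂ + cos φ₁ cos φ₂ cos Δλ, the central angle is δ ≈ 1.297 rad (74.3°).
Interpolate at f = 1/5 with slerp weights a = sin((1−f)δ)/sin δ ≈ 0.894, b = sin(fδ)/sin δ ≈ 0.266.
p = a·p₁ + b·p₂ ≈ (0.387, 0.396, 0.833); φ = arcsin(p_z) ≈ 56.37°, λ = atan2(p_y, p_x) ≈ 45.68°.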